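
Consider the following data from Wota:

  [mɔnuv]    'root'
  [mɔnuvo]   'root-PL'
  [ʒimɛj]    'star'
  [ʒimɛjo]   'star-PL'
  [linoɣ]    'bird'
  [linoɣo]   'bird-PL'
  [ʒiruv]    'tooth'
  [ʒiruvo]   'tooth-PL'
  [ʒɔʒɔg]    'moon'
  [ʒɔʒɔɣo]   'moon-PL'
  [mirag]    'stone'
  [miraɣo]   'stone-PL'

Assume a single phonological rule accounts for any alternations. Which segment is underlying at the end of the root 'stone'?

The stem for 'stone' ends in [g] in [mirag] but [ɣ] in [miraɣo].
If /ɣ/ were underlying and a rule turned it into [g] in isolation, 'bird' would also alternate; but it has [ɣ] in both [linoɣ] and [linoɣo].
Therefore /g/ is basic and [ɣ] is derived by intervocalic spirantization (voiced stops become fricatives between vowels).

/g/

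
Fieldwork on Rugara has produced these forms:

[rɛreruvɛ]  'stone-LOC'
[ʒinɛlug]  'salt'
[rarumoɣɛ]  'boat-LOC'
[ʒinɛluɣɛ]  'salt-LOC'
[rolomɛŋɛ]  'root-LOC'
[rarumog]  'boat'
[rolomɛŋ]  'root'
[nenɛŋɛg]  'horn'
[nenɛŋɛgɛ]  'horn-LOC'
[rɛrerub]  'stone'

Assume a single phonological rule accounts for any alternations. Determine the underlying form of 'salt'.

'salt' shows [ɣ] ~ [g] at the end of the stem ([ʒinɛluɣɛ] vs [ʒinɛlug]).
Compare 'horn', with invariant [g] in [nenɛŋɛgɛ] and [nenɛŋɛg]: an analysis with underlying /g/ and a rule producing [ɣ] before the LOC suffix would wrongly predict alternation here too.
The underlying segment must be /ɣ/; voiced fricatives become stops word-finally, yielding [g] there.
So 'salt' = /ʒinɛluɣ/.

/ʒinɛluɣ/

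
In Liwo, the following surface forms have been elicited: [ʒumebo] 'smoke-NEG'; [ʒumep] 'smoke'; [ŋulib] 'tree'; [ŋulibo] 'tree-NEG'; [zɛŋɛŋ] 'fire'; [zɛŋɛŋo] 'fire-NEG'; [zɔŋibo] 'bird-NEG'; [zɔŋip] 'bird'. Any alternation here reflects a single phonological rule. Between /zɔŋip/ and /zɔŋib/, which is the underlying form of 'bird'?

/zɔŋip/

The root 'bird' surfaces as [zɔŋibo] and [zɔŋip], with a stem-final [b] ~ [p] alternation.
But 'tree' keeps [b] in both environments ([ŋulibo], [ŋulib]), so there is no rule changing /b/ to [p] in isolation.
The alternation reflects intervocalic voicing: voiceless stops become voiced between vowels. /p/ is underlying.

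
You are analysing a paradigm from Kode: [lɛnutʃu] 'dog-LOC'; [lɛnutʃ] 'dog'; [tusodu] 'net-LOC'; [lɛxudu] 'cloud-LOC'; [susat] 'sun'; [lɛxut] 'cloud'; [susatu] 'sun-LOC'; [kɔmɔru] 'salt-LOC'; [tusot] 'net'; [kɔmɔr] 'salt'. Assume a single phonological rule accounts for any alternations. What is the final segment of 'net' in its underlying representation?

/d/

'net' shows [d] ~ [t] at the end of the stem ([tusodu] vs [tusot]).
Compare 'sun', with invariant [t] in [susatu] and [susat]: an analysis with underlying /t/ and a rule producing [d] before the LOC suffix would wrongly predict alternation here too.
The alternation reflects word-final obstruent devoicing: voiced obstruents become voiceless word-finally. /d/ is underlying.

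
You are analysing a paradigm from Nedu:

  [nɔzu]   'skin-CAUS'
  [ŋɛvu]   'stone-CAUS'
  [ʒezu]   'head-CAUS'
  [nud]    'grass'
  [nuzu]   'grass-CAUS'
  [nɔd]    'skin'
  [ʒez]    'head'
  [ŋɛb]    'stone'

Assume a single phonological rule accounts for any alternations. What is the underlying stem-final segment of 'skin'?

/d/

The root 'skin' surfaces as [nɔd] and [nɔzu], with a stem-final [d] ~ [z] alternation.
If /z/ were underlying and a rule turned it into [d] in isolation, 'head' would also alternate; but it has [z] in both [ʒez] and [ʒezu].
Therefore /d/ is basic and [z] is derived by intervocalic spirantization (voiced stops become fricatives between vowels).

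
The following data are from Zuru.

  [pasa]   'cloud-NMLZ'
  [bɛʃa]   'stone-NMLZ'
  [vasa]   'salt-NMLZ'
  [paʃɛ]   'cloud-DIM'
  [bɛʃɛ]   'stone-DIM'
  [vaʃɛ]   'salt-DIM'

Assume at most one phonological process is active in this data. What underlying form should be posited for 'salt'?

The stem for 'salt' ends in [ʃ] in [vaʃɛ] but [s] in [vasa].
Compare 'stone', with invariant [ʃ] in [bɛʃɛ] and [bɛʃa]: an analysis with underlying /ʃ/ and a rule producing [s] before the NMLZ suffix would wrongly predict alternation here too.
Therefore /s/ is basic and [ʃ] is derived by palatalization before a front vowel (/s/ becomes palato-alveolar [ʃ] before a front vowel).

/vas/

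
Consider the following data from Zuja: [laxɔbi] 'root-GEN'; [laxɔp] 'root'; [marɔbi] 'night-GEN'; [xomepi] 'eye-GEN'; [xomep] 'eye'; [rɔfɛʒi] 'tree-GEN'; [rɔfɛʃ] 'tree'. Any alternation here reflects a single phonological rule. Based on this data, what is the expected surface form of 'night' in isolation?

'root' shows [b] ~ [p] at the end of the stem ([laxɔbi] vs [laxɔp]).
The stem 'eye' ([xomepi], [xomep]) shows [p] unchanged in both environments, so [p] cannot be basic with [b] derived before the GEN suffix.
Therefore /b/ is basic and [p] is derived by word-final obstruent devoicing (voiced obstruents become voiceless word-finally).
From [marɔbi] the stem 'night' is /marɔb/; word-finally this yields [marɔp].

[marɔp]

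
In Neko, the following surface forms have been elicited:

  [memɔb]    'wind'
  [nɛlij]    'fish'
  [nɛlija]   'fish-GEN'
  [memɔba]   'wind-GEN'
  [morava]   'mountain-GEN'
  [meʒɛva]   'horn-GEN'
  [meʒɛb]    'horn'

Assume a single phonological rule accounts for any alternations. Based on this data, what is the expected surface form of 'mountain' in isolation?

The root 'horn' surfaces as [meʒɛb] and [meʒɛva], with a stem-final [b] ~ [v] alternation.
The stem 'wind' ([memɔb], [memɔba]) shows [b] unchanged in both environments, so [b] cannot be basic with [v] derived before the GEN suffix.
The underlying segment must be /v/; voiced fricatives become stops word-finally, yielding [b] there.
From [morava] the stem 'mountain' is /morav/; word-finally this yields [morab].

[morab]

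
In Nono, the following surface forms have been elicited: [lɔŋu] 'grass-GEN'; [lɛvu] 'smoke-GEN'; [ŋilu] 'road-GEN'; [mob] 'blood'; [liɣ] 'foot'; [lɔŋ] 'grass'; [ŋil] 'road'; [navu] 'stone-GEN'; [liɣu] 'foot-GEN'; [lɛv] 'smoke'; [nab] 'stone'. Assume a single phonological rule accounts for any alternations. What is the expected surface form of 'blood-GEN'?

The stem for 'stone' ends in [b] in [nab] but [v] in [navu].
If /v/ were underlying and a rule turned it into [b] in isolation, 'smoke' would also alternate; but it has [v] in both [lɛv] and [lɛvu].
So /b/ is underlying, and a rule of intervocalic spirantization — voiced stops become fricatives between vowels — gives [v].
From [mob] the stem 'blood' is /mob/; between vowels this yields [movu].

[movu]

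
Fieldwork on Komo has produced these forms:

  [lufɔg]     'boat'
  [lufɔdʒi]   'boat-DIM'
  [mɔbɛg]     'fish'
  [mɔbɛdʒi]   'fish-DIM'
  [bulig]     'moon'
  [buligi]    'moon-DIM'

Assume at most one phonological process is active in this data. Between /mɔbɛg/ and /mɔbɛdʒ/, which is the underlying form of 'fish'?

/mɔbɛdʒ/

'fish' shows [g] ~ [dʒ] at the end of the stem ([mɔbɛg] vs [mɔbɛdʒi]).
But 'moon' keeps [g] in both environments ([bulig], [buligi]), so there is no rule changing /g/ to [dʒ] before the DIM suffix.
Therefore /dʒ/ is basic and [g] is derived by depalatalization (palato-alveolar /dʒ/ becomes [g] when no front vowel follows).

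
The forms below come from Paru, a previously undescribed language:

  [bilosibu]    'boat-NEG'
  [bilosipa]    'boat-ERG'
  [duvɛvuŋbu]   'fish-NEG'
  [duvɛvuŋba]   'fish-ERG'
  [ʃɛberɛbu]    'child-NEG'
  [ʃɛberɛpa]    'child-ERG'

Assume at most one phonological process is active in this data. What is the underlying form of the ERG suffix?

The ERG suffix surfaces as [-ba] and [-pa], depending on the final segment of the stem.
The NEG suffix, which begins with [b], is invariant after every stem; so [b] is not altered by any rule here.
The ERG suffix is therefore /-pa/ underlyingly, with post-nasal voicing: voiceless stops become voiced after a nasal.

/-pa/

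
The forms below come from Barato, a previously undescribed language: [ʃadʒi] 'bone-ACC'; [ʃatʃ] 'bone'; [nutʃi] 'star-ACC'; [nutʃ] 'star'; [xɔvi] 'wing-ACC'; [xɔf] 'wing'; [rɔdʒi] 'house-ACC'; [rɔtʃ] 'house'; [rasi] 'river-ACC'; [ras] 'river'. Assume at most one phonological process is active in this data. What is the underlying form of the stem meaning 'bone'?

The stem for 'bone' ends in [dʒ] in [ʃadʒi] but [tʃ] in [ʃatʃ].
But 'star' keeps [tʃ] in both environments ([nutʃi], [nutʃ]), so there is no rule changing /tʃ/ to [dʒ] before the ACC suffix.
The alternation reflects word-final obstruent devoicing: voiced obstruents become voiceless word-finally. /dʒ/ is underlying.
Hence 'bone' is /ʃadʒ/ underlyingly.

/ʃadʒ/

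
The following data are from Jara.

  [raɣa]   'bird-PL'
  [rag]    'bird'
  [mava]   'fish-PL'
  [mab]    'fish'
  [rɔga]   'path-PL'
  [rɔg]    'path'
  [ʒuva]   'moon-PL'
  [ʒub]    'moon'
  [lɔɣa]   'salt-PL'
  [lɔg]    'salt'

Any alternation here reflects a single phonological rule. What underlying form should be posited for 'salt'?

/lɔɣ/

'salt' shows [ɣ] ~ [g] at the end of the stem ([lɔɣa] vs [lɔg]).
Compare 'path', with invariant [g] in [rɔga] and [rɔg]: an analysis with underlying /g/ and a rule producing [ɣ] before the PL suffix would wrongly predict alternation here too.
The alternation reflects word-final hardening: voiced fricatives become stops word-finally. /ɣ/ is underlying.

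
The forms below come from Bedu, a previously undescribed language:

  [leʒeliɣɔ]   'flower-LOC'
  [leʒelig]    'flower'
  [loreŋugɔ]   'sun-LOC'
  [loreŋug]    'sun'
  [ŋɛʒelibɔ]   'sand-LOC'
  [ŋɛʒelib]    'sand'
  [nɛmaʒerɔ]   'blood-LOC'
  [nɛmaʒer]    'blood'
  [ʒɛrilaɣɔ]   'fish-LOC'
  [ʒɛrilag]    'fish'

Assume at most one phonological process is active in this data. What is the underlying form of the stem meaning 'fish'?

/ʒɛrilaɣ/

In [ʒɛrilaɣɔ] and [ʒɛrilag] the final segment of 'fish' alternates: [ɣ] ~ [g].
Compare 'sun', with invariant [g] in [loreŋugɔ] and [loreŋug]: an analysis with underlying /g/ and a rule producing [ɣ] before the LOC suffix would wrongly predict alternation here too.
Therefore /ɣ/ is basic and [g] is derived by word-final hardening (voiced fricatives become stops word-finally).
Hence 'fish' is /ʒɛrilaɣ/ underlyingly.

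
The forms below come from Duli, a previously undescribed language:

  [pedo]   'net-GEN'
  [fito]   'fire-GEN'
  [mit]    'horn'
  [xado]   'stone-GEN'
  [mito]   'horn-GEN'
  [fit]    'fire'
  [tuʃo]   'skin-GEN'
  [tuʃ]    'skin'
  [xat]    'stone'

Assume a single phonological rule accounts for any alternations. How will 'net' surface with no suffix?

[pet]

In [xat] and [xado] the final segment of 'stone' alternates: [t] ~ [d].
If /t/ were underlying and a rule turned it into [d] before the GEN suffix, 'horn' would also alternate; but it has [t] in both [mit] and [mito].
So /d/ is underlying, and a rule of word-final obstruent devoicing — voiced obstruents become voiceless word-finally — gives [t].
From [pedo] the stem 'net' is /ped/; word-finally this yields [pet].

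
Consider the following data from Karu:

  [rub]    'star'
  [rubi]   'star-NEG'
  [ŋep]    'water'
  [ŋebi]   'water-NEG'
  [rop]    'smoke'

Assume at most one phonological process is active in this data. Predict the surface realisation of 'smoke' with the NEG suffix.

[robi]

'water' shows [p] ~ [b] at the end of the stem ([ŋep] vs [ŋebi]).
The stem 'star' ([rub], [rubi]) shows [b] unchanged in both environments, so [b] cannot be basic with [p] derived in isolation.
Therefore /p/ is basic and [b] is derived by intervocalic voicing (voiceless stops become voiced between vowels).
The one attested form of 'smoke', [rop], shows underlying /rop/. Applying the same rule between vowels gives [robi].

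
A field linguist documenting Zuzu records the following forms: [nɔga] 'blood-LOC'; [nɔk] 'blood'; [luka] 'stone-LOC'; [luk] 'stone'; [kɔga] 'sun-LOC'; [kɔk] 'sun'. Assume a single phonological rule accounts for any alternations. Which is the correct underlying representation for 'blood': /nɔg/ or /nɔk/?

/nɔg/

'blood' shows [g] ~ [k] at the end of the stem ([nɔga] vs [nɔk]).
Compare 'stone', with invariant [k] in [luka] and [luk]: an analysis with underlying /k/ and a rule producing [g] before the LOC suffix would wrongly predict alternation here too.
So /g/ is underlying, and a rule of word-final obstruent devoicing — voiced obstruents become voiceless word-finally — gives [k].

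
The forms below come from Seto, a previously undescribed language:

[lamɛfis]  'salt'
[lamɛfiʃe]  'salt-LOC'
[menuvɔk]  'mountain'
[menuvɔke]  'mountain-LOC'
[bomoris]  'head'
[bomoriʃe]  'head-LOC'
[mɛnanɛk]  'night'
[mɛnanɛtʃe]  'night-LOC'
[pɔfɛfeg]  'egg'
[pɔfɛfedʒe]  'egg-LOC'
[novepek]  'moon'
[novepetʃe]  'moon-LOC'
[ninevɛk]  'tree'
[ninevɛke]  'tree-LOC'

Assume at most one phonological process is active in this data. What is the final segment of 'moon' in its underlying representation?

/tʃ/

'moon' shows [k] ~ [tʃ] at the end of the stem ([novepek] vs [novepetʃe]).
Compare 'tree', with invariant [k] in [ninevɛk] and [ninevɛke]: an analysis with underlying /k/ and a rule producing [tʃ] before the LOC suffix would wrongly predict alternation here too.
The alternation reflects depalatalization: palato-alveolar /tʃ/, /dʒ/ and /ʃ/ become [k], [g] and [s] when no front vowel follows. /tʃ/ is underlying.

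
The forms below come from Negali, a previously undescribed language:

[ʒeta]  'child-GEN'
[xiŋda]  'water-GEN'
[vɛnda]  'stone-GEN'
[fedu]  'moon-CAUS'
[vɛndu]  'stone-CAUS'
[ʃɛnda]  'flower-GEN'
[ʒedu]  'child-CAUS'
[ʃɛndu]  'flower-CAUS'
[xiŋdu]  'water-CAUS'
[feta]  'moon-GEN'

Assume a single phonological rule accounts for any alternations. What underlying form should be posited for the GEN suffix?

The GEN morpheme has two allomorphs, [-da] and [-ta].
The CAUS suffix, which begins with [d], is invariant after every stem; so [d] is not altered by any rule here.
So the underlying form is /-ta/, and voiceless stops become voiced after a nasal.

/-ta/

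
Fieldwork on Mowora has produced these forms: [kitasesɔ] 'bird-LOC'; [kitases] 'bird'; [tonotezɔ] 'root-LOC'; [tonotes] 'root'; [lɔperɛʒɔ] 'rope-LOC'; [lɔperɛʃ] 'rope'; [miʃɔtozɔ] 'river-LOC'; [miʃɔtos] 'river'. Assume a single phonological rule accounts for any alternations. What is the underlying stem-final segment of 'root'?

/z/

'root' shows [z] ~ [s] at the end of the stem ([tonotezɔ] vs [tonotes]).
The stem 'bird' ([kitasesɔ], [kitases]) shows [s] unchanged in both environments, so [s] cannot be basic with [z] derived before the LOC suffix.
So /z/ is underlying, and a rule of word-final obstruent devoicing — voiced obstruents become voiceless word-finally — gives [s].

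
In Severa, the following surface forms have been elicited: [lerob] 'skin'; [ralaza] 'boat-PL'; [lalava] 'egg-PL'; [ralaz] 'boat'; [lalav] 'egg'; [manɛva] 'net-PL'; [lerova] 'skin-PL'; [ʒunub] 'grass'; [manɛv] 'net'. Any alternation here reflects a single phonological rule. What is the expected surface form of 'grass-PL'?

The root 'skin' surfaces as [lerova] and [lerob], with a stem-final [v] ~ [b] alternation.
But 'egg' keeps [v] in both environments ([lalava], [lalav]), so there is no rule changing /v/ to [b] in isolation.
The underlying segment must be /b/; voiced stops become fricatives between vowels, yielding [v] there.
The one attested form of 'grass', [ʒunub], shows underlying /ʒunub/. Applying the same rule between vowels gives [ʒunuva].

[ʒunuva]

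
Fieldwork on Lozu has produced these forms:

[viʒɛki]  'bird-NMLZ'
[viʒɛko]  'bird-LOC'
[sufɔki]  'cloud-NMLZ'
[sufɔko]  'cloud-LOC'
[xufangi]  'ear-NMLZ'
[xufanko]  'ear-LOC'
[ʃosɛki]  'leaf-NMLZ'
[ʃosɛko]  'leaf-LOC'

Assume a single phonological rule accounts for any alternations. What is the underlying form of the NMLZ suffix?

The NMLZ morpheme has two allomorphs, [-gi] and [-ki].
By contrast the LOC suffix keeps its initial [k] throughout — that segment must be underlying.
So the underlying form is /-gi/, and voiced stops become voiceless after a vowel.

/-gi/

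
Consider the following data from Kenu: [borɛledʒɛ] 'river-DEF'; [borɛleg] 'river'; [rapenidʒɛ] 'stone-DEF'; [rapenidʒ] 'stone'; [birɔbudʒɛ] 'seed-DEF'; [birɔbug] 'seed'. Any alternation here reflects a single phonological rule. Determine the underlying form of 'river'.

In [borɛledʒɛ] and [borɛleg] the final segment of 'river' alternates: [dʒ] ~ [g].
If /dʒ/ were underlying and a rule turned it into [g] in isolation, 'stone' would also alternate; but it has [dʒ] in both [rapenidʒɛ] and [rapenidʒ].
Therefore /g/ is basic and [dʒ] is derived by palatalization before a front vowel (/g/ becomes palato-alveolar [dʒ] before a front vowel).

/borɛleg/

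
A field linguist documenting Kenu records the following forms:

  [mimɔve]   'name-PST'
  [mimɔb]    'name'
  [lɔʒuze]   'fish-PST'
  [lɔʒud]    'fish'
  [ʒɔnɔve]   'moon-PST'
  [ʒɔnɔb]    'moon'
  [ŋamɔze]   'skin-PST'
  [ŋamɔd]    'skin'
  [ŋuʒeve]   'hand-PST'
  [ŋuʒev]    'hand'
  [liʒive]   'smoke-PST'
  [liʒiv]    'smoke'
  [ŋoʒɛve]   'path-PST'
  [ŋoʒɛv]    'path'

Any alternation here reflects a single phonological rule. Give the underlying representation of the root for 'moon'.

'moon' shows [v] ~ [b] at the end of the stem ([ʒɔnɔve] vs [ʒɔnɔb]).
If /v/ were underlying and a rule turned it into [b] in isolation, 'hand' would also alternate; but it has [v] in both [ŋuʒeve] and [ŋuʒev].
The underlying segment must be /b/; voiced stops become fricatives between vowels, yielding [v] there.

/ʒɔnɔb/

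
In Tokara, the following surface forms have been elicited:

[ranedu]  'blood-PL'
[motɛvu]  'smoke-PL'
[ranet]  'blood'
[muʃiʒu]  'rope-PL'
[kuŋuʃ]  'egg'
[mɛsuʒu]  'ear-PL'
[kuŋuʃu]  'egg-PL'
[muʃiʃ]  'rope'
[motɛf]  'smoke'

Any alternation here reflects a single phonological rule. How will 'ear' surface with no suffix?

'rope' shows [ʃ] ~ [ʒ] at the end of the stem ([muʃiʃ] vs [muʃiʒu]).
The stem 'egg' ([kuŋuʃ], [kuŋuʃu]) shows [ʃ] unchanged in both environments, so [ʃ] cannot be basic with [ʒ] derived before the PL suffix.
The alternation reflects word-final obstruent devoicing: voiced obstruents become voiceless word-finally. /ʒ/ is underlying.
The one attested form of 'ear', [mɛsuʒu], shows underlying /mɛsuʒ/. Applying the same rule word-finally gives [mɛsuʃ].

[mɛsuʃ]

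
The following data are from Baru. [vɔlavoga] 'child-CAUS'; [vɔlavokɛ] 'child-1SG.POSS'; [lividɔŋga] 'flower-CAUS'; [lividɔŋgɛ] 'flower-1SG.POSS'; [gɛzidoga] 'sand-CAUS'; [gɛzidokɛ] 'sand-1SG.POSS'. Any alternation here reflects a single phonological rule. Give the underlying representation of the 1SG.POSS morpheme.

The 1SG.POSS suffix surfaces as [-gɛ] and [-kɛ], depending on the final segment of the stem.
The CAUS suffix, which begins with [g], is invariant after every stem; so [g] is not altered by any rule here.
So the underlying form is /-kɛ/, and voiceless stops become voiced after a nasal.

/-kɛ/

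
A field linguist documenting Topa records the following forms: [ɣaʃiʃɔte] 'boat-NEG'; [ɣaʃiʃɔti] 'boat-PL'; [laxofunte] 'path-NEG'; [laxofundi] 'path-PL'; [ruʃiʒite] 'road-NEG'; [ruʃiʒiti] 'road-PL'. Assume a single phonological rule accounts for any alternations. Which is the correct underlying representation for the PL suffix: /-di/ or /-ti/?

The PL suffix surfaces as [-di] and [-ti], depending on the final segment of the stem.
The NEG suffix, which begins with [t], is invariant after every stem; so [t] is not altered by any rule here.
The PL suffix is therefore /-di/ underlyingly, with post-vocalic devoicing: voiced stops become voiceless after a vowel.

/-di/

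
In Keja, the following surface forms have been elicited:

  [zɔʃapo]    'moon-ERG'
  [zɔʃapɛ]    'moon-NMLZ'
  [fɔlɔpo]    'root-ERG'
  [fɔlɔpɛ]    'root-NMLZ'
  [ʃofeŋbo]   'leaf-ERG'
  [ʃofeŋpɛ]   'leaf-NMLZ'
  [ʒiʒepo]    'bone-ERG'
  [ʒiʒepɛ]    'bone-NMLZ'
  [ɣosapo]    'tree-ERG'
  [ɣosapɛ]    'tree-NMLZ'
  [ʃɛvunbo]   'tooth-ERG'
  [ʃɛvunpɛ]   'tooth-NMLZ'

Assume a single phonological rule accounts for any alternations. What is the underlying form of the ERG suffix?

The ERG morpheme has two allomorphs, [-bo] and [-po].
The NMLZ suffix, which begins with [p], is invariant after every stem; so [p] is not altered by any rule here.
So the underlying form is /-bo/, and voiced stops become voiceless after a vowel.

/-bo/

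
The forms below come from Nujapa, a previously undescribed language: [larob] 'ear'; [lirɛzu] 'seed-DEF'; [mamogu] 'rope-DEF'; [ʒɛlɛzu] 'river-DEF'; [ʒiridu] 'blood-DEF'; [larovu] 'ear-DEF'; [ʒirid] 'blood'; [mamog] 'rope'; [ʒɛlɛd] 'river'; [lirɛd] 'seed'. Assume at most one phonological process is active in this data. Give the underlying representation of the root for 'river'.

/ʒɛlɛz/

'river' shows [z] ~ [d] at the end of the stem ([ʒɛlɛzu] vs [ʒɛlɛd]).
But 'blood' keeps [d] in both environments ([ʒiridu], [ʒirid]), so there is no rule changing /d/ to [z] before the DEF suffix.
So /z/ is underlying, and a rule of word-final hardening — voiced fricatives become stops word-finally — gives [d].
So 'river' = /ʒɛlɛz/.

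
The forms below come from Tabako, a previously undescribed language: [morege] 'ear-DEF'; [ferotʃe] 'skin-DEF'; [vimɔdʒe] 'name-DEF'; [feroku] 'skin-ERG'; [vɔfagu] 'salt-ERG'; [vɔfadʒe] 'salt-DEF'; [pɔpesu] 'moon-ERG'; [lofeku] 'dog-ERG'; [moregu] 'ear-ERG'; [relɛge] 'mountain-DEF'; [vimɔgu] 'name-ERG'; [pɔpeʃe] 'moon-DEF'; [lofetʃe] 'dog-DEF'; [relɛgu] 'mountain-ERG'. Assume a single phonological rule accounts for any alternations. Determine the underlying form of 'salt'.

/vɔfadʒ/

'salt' shows [dʒ] ~ [g] at the end of the stem ([vɔfadʒe] vs [vɔfagu]).
The stem 'ear' ([morege], [moregu]) shows [g] unchanged in both environments, so [g] cannot be basic with [dʒ] derived before the DEF suffix.
The alternation reflects depalatalization: palato-alveolar /tʃ/, /dʒ/ and /ʃ/ become [k], [g] and [s] when no front vowel follows. /dʒ/ is underlying.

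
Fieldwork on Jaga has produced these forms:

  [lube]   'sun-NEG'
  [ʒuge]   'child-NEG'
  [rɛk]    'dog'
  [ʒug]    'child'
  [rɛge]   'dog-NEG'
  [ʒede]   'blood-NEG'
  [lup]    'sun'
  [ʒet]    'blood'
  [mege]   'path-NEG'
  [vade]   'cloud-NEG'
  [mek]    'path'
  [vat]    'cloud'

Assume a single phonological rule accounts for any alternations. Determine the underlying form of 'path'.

/mek/

In [mek] and [mege] the final segment of 'path' alternates: [k] ~ [g].
Compare 'child', with invariant [g] in [ʒug] and [ʒuge]: an analysis with underlying /g/ and a rule producing [k] in isolation would wrongly predict alternation here too.
The alternation reflects intervocalic voicing: voiceless stops become voiced between vowels. /k/ is underlying.
So 'path' = /mek/.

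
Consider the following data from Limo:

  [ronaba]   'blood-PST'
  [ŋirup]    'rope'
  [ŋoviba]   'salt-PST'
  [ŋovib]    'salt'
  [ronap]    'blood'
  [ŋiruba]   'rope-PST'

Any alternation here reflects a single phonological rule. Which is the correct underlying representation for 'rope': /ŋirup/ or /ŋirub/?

/ŋirup/

The stem for 'rope' ends in [b] in [ŋiruba] but [p] in [ŋirup].
If /b/ were underlying and a rule turned it into [p] in isolation, 'salt' would also alternate; but it has [b] in both [ŋoviba] and [ŋovib].
Therefore /p/ is basic and [b] is derived by intervocalic voicing (voiceless stops become voiced between vowels).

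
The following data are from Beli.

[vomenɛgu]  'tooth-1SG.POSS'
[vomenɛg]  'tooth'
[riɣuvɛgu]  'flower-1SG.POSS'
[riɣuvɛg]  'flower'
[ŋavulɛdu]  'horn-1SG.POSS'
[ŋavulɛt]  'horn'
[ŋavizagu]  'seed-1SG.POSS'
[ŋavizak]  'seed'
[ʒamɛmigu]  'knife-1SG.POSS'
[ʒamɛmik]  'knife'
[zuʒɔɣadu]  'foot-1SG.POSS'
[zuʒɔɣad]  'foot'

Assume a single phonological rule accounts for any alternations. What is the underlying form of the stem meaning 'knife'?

/ʒamɛmik/

The root 'knife' surfaces as [ʒamɛmigu] and [ʒamɛmik], with a stem-final [g] ~ [k] alternation.
But 'tooth' keeps [g] in both environments ([vomenɛgu], [vomenɛg]), so there is no rule changing /g/ to [k] in isolation.
Therefore /k/ is basic and [g] is derived by intervocalic voicing (voiceless stops become voiced between vowels).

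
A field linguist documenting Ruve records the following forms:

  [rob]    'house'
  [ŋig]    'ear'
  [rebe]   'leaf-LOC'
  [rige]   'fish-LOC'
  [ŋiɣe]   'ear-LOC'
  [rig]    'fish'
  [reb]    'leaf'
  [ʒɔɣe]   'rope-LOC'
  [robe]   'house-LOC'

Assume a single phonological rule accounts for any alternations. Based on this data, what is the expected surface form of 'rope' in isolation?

[ʒɔg]

'ear' shows [g] ~ [ɣ] at the end of the stem ([ŋig] vs [ŋiɣe]).
But 'fish' keeps [g] in both environments ([rig], [rige]), so there is no rule changing /g/ to [ɣ] before the LOC suffix.
So /ɣ/ is underlying, and a rule of word-final hardening — voiced fricatives become stops word-finally — gives [g].
From [ʒɔɣe] the stem 'rope' is /ʒɔɣ/; word-finally this yields [ʒɔg].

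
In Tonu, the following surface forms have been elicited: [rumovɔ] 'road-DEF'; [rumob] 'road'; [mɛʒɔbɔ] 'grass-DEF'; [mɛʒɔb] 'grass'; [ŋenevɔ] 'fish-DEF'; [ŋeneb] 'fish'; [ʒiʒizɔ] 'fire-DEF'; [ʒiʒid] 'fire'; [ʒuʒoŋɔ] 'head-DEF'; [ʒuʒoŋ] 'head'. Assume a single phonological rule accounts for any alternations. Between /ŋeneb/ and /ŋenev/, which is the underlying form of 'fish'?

/ŋenev/

The stem for 'fish' ends in [v] in [ŋenevɔ] but [b] in [ŋeneb].
The stem 'grass' ([mɛʒɔbɔ], [mɛʒɔb]) shows [b] unchanged in both environments, so [b] cannot be basic with [v] derived before the DEF suffix.
The underlying segment must be /v/; voiced fricatives become stops word-finally, yielding [b] there.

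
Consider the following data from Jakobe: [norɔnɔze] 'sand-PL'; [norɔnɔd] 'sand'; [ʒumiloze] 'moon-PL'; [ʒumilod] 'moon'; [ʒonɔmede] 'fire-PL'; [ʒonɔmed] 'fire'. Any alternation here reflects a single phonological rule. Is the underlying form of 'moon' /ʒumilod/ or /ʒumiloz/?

In [ʒumiloze] and [ʒumilod] the final segment of 'moon' alternates: [z] ~ [d].
But 'fire' keeps [d] in both environments ([ʒonɔmede], [ʒonɔmed]), so there is no rule changing /d/ to [z] before the PL suffix.
The underlying segment must be /z/; voiced fricatives become stops word-finally, yielding [d] there.

/ʒumiloz/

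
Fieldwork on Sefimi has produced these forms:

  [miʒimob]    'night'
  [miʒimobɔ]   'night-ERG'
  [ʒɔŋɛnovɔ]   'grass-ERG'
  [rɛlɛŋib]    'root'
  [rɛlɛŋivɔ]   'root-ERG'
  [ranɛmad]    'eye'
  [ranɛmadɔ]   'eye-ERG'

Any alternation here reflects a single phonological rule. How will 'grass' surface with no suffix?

[ʒɔŋɛnob]

'root' shows [b] ~ [v] at the end of the stem ([rɛlɛŋib] vs [rɛlɛŋivɔ]).
If /b/ were underlying and a rule turned it into [v] before the ERG suffix, 'night' would also alternate; but it has [b] in both [miʒimob] and [miʒimobɔ].
Therefore /v/ is basic and [b] is derived by word-final hardening (voiced fricatives become stops word-finally).
From [ʒɔŋɛnovɔ] the stem 'grass' is /ʒɔŋɛnov/; word-finally this yields [ʒɔŋɛnob].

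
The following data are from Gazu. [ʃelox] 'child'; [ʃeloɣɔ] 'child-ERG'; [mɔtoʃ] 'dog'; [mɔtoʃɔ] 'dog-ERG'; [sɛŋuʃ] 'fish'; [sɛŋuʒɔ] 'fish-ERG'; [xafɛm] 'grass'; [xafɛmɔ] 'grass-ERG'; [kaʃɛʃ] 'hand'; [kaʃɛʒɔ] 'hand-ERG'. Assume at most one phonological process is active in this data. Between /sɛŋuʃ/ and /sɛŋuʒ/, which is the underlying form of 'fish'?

In [sɛŋuʃ] and [sɛŋuʒɔ] the final segment of 'fish' alternates: [ʃ] ~ [ʒ].
But 'dog' keeps [ʃ] in both environments ([mɔtoʃ], [mɔtoʃɔ]), so there is no rule changing /ʃ/ to [ʒ] before the ERG suffix.
The underlying segment must be /ʒ/; voiced obstruents become voiceless word-finally, yielding [ʃ] there.

/sɛŋuʒ/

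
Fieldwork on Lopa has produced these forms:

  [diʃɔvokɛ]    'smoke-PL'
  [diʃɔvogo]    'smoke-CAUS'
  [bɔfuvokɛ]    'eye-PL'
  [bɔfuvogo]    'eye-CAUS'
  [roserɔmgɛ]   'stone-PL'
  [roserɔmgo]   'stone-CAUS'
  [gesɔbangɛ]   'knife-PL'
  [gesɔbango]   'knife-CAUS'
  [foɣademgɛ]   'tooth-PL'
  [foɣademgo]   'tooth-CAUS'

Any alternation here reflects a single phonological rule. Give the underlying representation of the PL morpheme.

/-kɛ/

The PL morpheme has two allomorphs, [-gɛ] and [-kɛ].
The CAUS suffix, which begins with [g], is invariant after every stem; so [g] is not altered by any rule here.
The PL suffix is therefore /-kɛ/ underlyingly, with post-nasal voicing: voiceless stops become voiced after a nasal.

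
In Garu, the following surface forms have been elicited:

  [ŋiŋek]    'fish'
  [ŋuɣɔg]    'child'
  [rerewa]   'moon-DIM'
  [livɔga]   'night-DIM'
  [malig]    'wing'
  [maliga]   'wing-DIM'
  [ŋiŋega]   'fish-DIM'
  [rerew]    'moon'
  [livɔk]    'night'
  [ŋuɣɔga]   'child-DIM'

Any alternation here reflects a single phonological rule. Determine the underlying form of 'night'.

/livɔk/

'night' shows [k] ~ [g] at the end of the stem ([livɔk] vs [livɔga]).
But 'child' keeps [g] in both environments ([ŋuɣɔg], [ŋuɣɔga]), so there is no rule changing /g/ to [k] in isolation.
The alternation reflects intervocalic voicing: voiceless stops become voiced between vowels. /k/ is underlying.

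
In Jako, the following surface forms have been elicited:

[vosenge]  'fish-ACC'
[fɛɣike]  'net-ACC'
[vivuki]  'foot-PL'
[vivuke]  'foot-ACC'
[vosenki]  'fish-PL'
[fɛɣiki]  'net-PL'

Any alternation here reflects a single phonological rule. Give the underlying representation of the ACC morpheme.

The ACC morpheme has two allomorphs, [-ge] and [-ke].
By contrast the PL suffix keeps its initial [k] throughout — that segment must be underlying.
So the underlying form is /-ge/, and voiced stops become voiceless after a vowel.

/-ge/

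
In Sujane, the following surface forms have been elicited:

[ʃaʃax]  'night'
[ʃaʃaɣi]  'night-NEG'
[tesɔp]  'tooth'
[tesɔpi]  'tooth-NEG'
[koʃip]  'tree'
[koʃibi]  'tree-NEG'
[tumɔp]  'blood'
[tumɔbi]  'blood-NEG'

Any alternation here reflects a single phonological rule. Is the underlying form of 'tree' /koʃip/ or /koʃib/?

The stem for 'tree' ends in [p] in [koʃip] but [b] in [koʃibi].
The stem 'tooth' ([tesɔp], [tesɔpi]) shows [p] unchanged in both environments, so [p] cannot be basic with [b] derived before the NEG suffix.
The alternation reflects word-final obstruent devoicing: voiced obstruents become voiceless word-finally. /b/ is underlying.

/koʃib/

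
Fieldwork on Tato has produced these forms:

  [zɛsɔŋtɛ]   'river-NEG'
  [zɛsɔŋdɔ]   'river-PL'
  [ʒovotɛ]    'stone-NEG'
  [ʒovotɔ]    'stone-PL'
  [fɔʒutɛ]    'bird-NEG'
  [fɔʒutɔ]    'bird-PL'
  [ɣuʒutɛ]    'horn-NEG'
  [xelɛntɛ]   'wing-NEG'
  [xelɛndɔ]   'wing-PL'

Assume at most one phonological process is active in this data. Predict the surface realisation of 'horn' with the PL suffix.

The PL morpheme has two allomorphs, [-dɔ] and [-tɔ].
The NEG suffix, which begins with [t], is invariant after every stem; so [t] is not altered by any rule here.
So the underlying form is /-dɔ/, and voiced stops become voiceless after a vowel.
After 'horn', which ends in a vowel, the suffix surfaces as [-tɔ], giving [ɣuʒutɔ].

[ɣuʒutɔ]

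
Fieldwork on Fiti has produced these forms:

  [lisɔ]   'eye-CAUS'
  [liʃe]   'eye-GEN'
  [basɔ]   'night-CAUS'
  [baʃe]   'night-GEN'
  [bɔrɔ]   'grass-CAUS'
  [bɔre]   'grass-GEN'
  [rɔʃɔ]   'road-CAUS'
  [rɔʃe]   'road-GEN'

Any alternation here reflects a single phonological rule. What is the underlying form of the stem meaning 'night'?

The stem for 'night' ends in [s] in [basɔ] but [ʃ] in [baʃe].
The stem 'road' ([rɔʃɔ], [rɔʃe]) shows [ʃ] unchanged in both environments, so [ʃ] cannot be basic with [s] derived before the CAUS suffix.
Therefore /s/ is basic and [ʃ] is derived by palatalization before a front vowel (/s/ becomes palato-alveolar [ʃ] before a front vowel).
Hence 'night' is /bas/ underlyingly.

/bas/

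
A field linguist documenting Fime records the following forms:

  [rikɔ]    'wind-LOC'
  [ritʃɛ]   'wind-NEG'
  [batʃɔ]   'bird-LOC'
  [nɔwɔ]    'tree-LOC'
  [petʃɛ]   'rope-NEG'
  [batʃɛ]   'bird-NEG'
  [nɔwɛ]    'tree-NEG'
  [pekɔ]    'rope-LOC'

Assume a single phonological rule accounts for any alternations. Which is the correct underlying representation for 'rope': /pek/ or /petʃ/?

The stem for 'rope' ends in [tʃ] in [petʃɛ] but [k] in [pekɔ].
But 'bird' keeps [tʃ] in both environments ([batʃɛ], [batʃɔ]), so there is no rule changing /tʃ/ to [k] before the LOC suffix.
The alternation reflects palatalization before a front vowel: /k/ becomes palato-alveolar [tʃ] before a front vowel. /k/ is underlying.

/pek/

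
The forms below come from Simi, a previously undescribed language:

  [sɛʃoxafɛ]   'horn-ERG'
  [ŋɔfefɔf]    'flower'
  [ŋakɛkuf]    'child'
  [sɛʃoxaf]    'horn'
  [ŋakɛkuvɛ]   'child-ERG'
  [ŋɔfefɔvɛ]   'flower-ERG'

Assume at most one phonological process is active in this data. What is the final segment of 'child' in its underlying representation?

/v/

The stem for 'child' ends in [v] in [ŋakɛkuvɛ] but [f] in [ŋakɛkuf].
If /f/ were underlying and a rule turned it into [v] before the ERG suffix, 'horn' would also alternate; but it has [f] in both [sɛʃoxafɛ] and [sɛʃoxaf].
The underlying segment must be /v/; voiced obstruents become voiceless word-finally, yielding [f] there.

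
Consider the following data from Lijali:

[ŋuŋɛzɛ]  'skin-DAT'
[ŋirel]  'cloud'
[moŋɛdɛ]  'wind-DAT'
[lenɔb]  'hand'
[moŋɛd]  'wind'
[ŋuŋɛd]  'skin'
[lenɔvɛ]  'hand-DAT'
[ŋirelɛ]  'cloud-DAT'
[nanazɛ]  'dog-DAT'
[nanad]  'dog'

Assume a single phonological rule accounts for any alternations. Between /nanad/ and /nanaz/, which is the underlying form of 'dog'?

'dog' shows [d] ~ [z] at the end of the stem ([nanad] vs [nanazɛ]).
Compare 'wind', with invariant [d] in [moŋɛd] and [moŋɛdɛ]: an analysis with underlying /d/ and a rule producing [z] before the DAT suffix would wrongly predict alternation here too.
Therefore /z/ is basic and [d] is derived by word-final hardening (voiced fricatives become stops word-finally).

/nanaz/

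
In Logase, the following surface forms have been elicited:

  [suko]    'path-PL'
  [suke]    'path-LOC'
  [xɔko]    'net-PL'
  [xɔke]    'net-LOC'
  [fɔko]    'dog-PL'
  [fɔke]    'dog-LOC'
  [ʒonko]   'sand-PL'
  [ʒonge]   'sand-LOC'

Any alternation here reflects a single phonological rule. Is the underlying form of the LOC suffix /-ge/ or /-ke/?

/-ge/

The LOC suffix surfaces as [-ge] and [-ke], depending on the final segment of the stem.
By contrast the PL suffix keeps its initial [k] throughout — that segment must be underlying.
The LOC suffix is therefore /-ge/ underlyingly, with post-vocalic devoicing: voiced stops become voiceless after a vowel.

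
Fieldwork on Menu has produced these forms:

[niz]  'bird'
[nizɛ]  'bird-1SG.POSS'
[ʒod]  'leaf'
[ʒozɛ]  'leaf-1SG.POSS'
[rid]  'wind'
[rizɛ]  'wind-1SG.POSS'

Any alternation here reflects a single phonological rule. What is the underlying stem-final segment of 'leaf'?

The root 'leaf' surfaces as [ʒod] and [ʒozɛ], with a stem-final [d] ~ [z] alternation.
But 'bird' keeps [z] in both environments ([niz], [nizɛ]), so there is no rule changing /z/ to [d] in isolation.
The underlying segment must be /d/; voiced stops become fricatives between vowels, yielding [z] there.

/d/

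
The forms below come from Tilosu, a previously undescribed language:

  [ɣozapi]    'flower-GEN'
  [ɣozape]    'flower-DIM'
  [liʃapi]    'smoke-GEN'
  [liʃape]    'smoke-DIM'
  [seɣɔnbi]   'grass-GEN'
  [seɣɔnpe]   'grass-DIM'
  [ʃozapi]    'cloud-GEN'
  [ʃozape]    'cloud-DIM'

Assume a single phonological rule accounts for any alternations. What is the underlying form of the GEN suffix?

/-bi/

The GEN suffix surfaces as [-bi] and [-pi], depending on the final segment of the stem.
The DIM suffix, which begins with [p], is invariant after every stem; so [p] is not altered by any rule here.
The GEN suffix is therefore /-bi/ underlyingly, with post-vocalic devoicing: voiced stops become voiceless after a vowel.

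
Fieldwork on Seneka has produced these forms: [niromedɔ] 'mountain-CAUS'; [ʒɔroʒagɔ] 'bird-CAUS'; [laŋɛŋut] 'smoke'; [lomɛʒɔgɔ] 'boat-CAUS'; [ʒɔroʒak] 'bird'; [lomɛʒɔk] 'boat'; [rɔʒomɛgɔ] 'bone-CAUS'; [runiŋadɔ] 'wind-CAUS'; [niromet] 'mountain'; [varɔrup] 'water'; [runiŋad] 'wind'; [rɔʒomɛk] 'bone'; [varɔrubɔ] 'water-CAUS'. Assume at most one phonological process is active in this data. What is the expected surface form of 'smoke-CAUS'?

The root 'mountain' surfaces as [niromet] and [niromedɔ], with a stem-final [t] ~ [d] alternation.
If /d/ were underlying and a rule turned it into [t] in isolation, 'wind' would also alternate; but it has [d] in both [runiŋad] and [runiŋadɔ].
So /t/ is underlying, and a rule of intervocalic voicing — voiceless stops become voiced between vowels — gives [d].
The one attested form of 'smoke', [laŋɛŋut], shows underlying /laŋɛŋut/. Applying the same rule between vowels gives [laŋɛŋudɔ].

[laŋɛŋudɔ]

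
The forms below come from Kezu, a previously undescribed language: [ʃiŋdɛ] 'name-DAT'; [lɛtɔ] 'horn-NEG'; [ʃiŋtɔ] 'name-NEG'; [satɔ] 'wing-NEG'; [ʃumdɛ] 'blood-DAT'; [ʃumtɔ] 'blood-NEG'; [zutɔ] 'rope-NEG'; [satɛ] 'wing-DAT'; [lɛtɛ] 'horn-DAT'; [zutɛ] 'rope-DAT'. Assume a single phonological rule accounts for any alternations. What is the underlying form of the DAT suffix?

The DAT suffix surfaces as [-dɛ] and [-tɛ], depending on the final segment of the stem.
By contrast the NEG suffix keeps its initial [t] throughout — that segment must be underlying.
So the underlying form is /-dɛ/, and voiced stops become voiceless after a vowel.

/-dɛ/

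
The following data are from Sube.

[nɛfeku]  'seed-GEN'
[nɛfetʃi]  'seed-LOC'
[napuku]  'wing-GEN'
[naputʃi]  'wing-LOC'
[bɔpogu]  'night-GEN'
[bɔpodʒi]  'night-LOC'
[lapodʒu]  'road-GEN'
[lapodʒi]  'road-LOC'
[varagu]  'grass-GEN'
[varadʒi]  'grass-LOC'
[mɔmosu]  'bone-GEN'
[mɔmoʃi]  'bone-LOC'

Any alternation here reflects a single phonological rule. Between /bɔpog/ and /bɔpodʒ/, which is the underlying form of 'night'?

'night' shows [g] ~ [dʒ] at the end of the stem ([bɔpogu] vs [bɔpodʒi]).
The stem 'road' ([lapodʒu], [lapodʒi]) shows [dʒ] unchanged in both environments, so [dʒ] cannot be basic with [g] derived before the GEN suffix.
So /g/ is underlying, and a rule of palatalization before a front vowel — /k/, /g/ and /s/ become palato-alveolar [tʃ], [dʒ] and [ʃ] before a front vowel — gives [dʒ].

/bɔpog/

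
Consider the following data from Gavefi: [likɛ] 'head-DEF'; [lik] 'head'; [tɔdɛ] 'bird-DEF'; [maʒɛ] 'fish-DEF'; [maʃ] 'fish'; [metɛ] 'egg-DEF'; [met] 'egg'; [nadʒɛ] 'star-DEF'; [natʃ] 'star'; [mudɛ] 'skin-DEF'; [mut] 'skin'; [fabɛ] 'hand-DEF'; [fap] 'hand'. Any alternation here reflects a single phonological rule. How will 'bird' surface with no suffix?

[tɔt]

The stem for 'skin' ends in [d] in [mudɛ] but [t] in [mut].
If /t/ were underlying and a rule turned it into [d] before the DEF suffix, 'egg' would also alternate; but it has [t] in both [metɛ] and [met].
The underlying segment must be /d/; voiced obstruents become voiceless word-finally, yielding [t] there.
From [tɔdɛ] the stem 'bird' is /tɔd/; word-finally this yields [tɔt].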